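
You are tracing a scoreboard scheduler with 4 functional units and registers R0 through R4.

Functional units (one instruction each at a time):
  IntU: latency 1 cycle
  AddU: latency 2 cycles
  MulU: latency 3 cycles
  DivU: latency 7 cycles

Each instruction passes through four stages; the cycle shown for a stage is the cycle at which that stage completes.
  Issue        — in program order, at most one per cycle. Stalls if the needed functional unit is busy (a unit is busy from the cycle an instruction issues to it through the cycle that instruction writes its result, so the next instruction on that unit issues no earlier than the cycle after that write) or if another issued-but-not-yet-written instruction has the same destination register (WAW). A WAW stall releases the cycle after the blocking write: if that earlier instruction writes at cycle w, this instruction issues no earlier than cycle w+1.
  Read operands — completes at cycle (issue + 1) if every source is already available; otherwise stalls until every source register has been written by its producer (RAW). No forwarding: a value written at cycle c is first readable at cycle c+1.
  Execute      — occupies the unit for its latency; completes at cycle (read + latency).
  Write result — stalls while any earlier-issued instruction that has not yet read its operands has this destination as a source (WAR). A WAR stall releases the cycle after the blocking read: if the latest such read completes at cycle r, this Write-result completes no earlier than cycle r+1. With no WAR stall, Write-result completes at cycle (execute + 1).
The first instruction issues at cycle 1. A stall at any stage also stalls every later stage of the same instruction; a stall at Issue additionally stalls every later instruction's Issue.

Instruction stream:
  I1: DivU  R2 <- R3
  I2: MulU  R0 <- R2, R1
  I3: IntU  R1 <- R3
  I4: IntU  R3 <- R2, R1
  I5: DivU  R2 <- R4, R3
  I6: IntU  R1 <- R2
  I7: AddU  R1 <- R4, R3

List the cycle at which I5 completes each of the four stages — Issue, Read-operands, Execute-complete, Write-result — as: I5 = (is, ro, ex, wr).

I5 = (14, 17, 24, 25)

1) issue 1, read 2, done 9, write 10
2) issue 2, read 11, done 14, write 15  <RAW R2: wait I1 write@10>
3) issue 3, read 4, done 5, write 12  <WAR R1: wait I2 read@11>
4) issue 13, read 14, done 15, write 16  <struct: IntU busy until I3 writes@12>
5) issue 14, read 17, done 24, write 25  <RAW R3: wait I4 write@16>
6) issue 17, read 26, done 27, write 28  <struct: IntU busy until I4 writes@16 / RAW R2: wait I5 write@25>
7) issue 29, read 30, done 32, write 33  <WAW R1: wait I6 write@28>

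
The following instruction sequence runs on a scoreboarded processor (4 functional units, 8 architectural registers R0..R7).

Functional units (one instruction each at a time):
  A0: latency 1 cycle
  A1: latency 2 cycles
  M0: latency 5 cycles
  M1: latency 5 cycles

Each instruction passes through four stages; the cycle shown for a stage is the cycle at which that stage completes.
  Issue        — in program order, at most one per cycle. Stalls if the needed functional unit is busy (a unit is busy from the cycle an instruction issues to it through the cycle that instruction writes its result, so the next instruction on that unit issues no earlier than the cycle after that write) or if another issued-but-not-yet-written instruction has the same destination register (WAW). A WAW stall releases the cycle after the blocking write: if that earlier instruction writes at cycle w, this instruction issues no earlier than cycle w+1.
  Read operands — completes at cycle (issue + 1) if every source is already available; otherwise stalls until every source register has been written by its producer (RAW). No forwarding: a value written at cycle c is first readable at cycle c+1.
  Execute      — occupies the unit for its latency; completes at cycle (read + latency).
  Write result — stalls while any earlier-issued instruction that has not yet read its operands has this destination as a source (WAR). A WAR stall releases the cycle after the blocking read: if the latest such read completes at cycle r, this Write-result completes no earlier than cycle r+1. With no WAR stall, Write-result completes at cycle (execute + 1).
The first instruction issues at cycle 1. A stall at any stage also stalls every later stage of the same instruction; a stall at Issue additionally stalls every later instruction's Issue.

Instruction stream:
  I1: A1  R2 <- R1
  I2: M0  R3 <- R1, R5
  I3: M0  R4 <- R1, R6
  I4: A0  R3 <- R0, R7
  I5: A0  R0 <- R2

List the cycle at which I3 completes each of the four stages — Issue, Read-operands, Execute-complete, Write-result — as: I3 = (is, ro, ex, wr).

I3 = (10, 11, 16, 17)

c1: I1 dispatched to A1
c2: I1 operands ready | I2 dispatched to M0
c3: I2 operands ready
c4: I1 complete
c5: R2←I1
c8: I2 complete
c9: R3←I2
c10: I3 dispatched to M0
c11: I3 operands ready | I4 dispatched to A0
c12: I4 operands ready
c13: I4 complete
c14: R3←I4
c15: I5 dispatched to A0
c16: I3 complete | I5 operands ready
c17: R4←I3 | I5 complete
c18: R0←I5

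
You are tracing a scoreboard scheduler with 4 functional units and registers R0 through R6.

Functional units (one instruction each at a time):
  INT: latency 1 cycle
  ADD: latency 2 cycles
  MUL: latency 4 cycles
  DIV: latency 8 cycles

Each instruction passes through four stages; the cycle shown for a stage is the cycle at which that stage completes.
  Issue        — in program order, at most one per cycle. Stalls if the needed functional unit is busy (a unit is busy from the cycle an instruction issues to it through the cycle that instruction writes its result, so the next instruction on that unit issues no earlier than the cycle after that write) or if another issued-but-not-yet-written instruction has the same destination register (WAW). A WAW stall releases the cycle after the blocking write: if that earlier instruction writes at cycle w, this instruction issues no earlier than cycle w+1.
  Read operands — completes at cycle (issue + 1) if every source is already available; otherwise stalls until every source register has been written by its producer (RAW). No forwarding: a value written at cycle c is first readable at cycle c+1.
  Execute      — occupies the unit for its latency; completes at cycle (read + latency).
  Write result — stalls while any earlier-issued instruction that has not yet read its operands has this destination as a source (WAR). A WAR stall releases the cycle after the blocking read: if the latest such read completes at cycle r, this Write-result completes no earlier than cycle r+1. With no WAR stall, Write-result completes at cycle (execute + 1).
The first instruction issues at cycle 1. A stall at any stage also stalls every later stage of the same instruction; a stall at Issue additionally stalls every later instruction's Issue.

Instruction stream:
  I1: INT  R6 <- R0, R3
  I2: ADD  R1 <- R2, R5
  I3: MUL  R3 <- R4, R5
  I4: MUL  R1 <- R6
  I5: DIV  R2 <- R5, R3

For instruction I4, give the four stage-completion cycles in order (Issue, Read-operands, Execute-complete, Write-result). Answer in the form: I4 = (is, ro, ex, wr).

c1: I1 dispatched to INT
c2: I1 operands ready; I2 dispatched to ADD
c3: I1 complete; I2 operands ready; I3 dispatched to MUL
c4: R6←I1; I3 operands ready
c5: I2 complete
c6: R1←I2
c8: I3 complete
c9: R3←I3
c10: I4 dispatched to MUL
c11: I4 operands ready; I5 dispatched to DIV
c12: I5 operands ready
c15: I4 complete
c16: R1←I4
c20: I5 complete
c21: R2←I5

I4 = (10, 11, 15, 16)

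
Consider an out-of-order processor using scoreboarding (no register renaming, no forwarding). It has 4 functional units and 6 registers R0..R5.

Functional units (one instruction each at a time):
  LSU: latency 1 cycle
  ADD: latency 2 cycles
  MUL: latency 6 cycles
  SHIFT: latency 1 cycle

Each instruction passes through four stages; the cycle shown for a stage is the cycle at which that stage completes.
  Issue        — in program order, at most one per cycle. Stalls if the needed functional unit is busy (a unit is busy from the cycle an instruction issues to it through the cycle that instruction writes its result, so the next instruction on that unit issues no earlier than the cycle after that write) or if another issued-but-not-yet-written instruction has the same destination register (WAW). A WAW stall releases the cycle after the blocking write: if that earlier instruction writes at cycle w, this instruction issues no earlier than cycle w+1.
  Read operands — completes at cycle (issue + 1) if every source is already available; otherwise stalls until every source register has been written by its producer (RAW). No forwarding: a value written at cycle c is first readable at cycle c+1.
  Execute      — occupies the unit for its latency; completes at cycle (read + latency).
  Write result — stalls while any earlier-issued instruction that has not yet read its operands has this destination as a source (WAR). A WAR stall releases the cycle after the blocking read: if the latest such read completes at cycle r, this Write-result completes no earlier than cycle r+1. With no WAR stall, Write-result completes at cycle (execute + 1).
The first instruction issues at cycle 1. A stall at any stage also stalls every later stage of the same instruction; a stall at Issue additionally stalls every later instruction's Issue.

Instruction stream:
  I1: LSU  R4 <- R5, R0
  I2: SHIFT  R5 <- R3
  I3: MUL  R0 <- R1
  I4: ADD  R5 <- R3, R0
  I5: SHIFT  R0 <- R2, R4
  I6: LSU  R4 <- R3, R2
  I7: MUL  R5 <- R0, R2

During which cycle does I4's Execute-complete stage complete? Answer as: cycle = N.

cycle = 14

I1  is:1  ro:2  ex:3  wr:4
I2  is:2  ro:3  ex:4  wr:5
I3  is:3  ro:4  ex:10  wr:11
I4  is:6  ro:12  ex:14  wr:15  — WAW R5: wait I2 write@5, RAW R0: wait I3 write@11
I5  is:12  ro:13  ex:14  wr:15  — WAW R0: wait I3 write@11
I6  is:13  ro:14  ex:15  wr:16
I7  is:16  ro:17  ex:23  wr:24  — WAW R5: wait I4 write@15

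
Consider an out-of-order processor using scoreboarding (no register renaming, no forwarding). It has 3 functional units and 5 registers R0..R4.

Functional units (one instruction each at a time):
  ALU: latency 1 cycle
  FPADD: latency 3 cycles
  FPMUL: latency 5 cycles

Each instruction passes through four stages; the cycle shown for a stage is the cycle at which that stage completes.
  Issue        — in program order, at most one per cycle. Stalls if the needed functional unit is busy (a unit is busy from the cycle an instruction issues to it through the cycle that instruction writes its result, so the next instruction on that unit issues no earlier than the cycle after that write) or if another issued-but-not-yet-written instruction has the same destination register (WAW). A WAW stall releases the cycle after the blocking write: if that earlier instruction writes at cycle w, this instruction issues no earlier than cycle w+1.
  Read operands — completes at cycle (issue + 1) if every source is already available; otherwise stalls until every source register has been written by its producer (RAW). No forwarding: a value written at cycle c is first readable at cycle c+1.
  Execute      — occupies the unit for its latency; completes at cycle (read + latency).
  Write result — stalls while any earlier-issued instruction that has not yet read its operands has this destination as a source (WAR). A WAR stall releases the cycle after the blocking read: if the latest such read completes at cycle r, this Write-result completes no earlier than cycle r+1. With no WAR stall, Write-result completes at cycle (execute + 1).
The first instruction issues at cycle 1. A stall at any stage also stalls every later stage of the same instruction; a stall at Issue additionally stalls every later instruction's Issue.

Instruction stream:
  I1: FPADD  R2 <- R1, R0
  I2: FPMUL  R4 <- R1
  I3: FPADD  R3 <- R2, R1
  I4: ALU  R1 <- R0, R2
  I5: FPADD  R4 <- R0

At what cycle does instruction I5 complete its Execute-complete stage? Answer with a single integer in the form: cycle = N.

cycle 1: I1→FPADD
cycle 2: I1 RO, I2→FPMUL
cycle 3: I2 RO
cycle 5: I1 EX
cycle 6: I1 WR R2
cycle 7: I3→FPADD
cycle 8: I2 EX, I3 RO, I4→ALU
cycle 9: I2 WR R4, I4 RO
cycle 10: I4 EX
cycle 11: I3 EX, I4 WR R1
cycle 12: I3 WR R3
cycle 13: I5→FPADD
cycle 14: I5 RO
cycle 17: I5 EX
cycle 18: I5 WR R4

cycle = 17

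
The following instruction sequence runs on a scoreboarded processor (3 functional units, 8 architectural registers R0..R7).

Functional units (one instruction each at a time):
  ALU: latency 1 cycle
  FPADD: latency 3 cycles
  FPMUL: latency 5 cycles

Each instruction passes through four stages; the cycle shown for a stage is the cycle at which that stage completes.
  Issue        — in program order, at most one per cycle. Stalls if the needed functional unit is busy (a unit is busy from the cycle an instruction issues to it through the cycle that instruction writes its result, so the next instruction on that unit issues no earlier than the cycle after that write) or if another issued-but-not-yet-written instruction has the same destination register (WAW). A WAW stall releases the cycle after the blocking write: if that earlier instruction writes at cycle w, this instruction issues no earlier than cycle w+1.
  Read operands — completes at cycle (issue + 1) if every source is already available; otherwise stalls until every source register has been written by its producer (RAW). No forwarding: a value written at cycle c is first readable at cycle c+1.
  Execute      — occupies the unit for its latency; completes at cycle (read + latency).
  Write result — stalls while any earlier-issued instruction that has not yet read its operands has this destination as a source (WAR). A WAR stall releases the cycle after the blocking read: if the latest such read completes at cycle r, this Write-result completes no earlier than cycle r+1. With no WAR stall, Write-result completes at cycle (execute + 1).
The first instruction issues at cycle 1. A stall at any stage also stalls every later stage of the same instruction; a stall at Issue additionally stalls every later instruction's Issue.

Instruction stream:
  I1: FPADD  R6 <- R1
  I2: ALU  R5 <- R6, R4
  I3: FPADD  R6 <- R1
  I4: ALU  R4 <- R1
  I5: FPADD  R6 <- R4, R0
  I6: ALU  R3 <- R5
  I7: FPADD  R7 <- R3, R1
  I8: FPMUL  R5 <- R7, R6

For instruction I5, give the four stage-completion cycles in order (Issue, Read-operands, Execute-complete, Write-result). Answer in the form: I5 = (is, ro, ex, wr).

I5 = (13, 14, 17, 18)

c1: I1 dispatched to FPADD
c2: I1 operands ready; I2 dispatched to ALU
c5: I1 complete
c6: R6←I1
c7: I2 operands ready; I3 dispatched to FPADD
c8: I2 complete; I3 operands ready
c9: R5←I2
c10: I4 dispatched to ALU
c11: I3 complete; I4 operands ready
c12: R6←I3; I4 complete
c13: R4←I4; I5 dispatched to FPADD
c14: I5 operands ready; I6 dispatched to ALU
c15: I6 operands ready
c16: I6 complete
c17: I5 complete; R3←I6
c18: R6←I5
c19: I7 dispatched to FPADD
c20: I7 operands ready; I8 dispatched to FPMUL
c23: I7 complete
c24: R7←I7
c25: I8 operands ready
c30: I8 complete
c31: R5←I8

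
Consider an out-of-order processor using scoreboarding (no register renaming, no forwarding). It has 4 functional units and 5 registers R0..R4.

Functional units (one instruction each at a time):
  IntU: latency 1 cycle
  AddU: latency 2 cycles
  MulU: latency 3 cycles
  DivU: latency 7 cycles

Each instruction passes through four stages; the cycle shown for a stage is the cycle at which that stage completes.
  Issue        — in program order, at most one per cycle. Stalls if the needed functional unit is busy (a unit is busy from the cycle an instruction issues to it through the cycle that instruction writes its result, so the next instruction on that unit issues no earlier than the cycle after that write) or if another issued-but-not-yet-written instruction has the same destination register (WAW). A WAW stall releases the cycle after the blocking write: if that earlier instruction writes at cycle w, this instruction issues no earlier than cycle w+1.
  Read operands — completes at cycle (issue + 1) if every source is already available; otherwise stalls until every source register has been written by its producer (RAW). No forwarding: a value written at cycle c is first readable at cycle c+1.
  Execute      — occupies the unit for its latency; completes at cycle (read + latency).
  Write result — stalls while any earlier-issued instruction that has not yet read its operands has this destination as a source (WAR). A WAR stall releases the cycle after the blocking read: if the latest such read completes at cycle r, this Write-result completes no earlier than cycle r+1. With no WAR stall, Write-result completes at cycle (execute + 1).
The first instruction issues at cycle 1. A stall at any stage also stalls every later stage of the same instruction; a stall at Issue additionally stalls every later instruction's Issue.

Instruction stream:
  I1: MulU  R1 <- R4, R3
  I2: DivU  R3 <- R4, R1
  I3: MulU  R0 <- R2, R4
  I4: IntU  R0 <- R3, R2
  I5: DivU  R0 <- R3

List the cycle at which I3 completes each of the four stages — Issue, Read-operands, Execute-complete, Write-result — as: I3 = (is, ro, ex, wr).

cycle 1: I1 dispatched to MulU
cycle 2: I1 operands ready, I2 dispatched to DivU
cycle 5: I1 complete
cycle 6: R1←I1
cycle 7: I2 operands ready, I3 dispatched to MulU
cycle 8: I3 operands ready
cycle 11: I3 complete
cycle 12: R0←I3
cycle 13: I4 dispatched to IntU
cycle 14: I2 complete
cycle 15: R3←I2
cycle 16: I4 operands ready
cycle 17: I4 complete
cycle 18: R0←I4
cycle 19: I5 dispatched to DivU
cycle 20: I5 operands ready
cycle 27: I5 complete
cycle 28: R0←I5

I3 = (7, 8, 11, 12)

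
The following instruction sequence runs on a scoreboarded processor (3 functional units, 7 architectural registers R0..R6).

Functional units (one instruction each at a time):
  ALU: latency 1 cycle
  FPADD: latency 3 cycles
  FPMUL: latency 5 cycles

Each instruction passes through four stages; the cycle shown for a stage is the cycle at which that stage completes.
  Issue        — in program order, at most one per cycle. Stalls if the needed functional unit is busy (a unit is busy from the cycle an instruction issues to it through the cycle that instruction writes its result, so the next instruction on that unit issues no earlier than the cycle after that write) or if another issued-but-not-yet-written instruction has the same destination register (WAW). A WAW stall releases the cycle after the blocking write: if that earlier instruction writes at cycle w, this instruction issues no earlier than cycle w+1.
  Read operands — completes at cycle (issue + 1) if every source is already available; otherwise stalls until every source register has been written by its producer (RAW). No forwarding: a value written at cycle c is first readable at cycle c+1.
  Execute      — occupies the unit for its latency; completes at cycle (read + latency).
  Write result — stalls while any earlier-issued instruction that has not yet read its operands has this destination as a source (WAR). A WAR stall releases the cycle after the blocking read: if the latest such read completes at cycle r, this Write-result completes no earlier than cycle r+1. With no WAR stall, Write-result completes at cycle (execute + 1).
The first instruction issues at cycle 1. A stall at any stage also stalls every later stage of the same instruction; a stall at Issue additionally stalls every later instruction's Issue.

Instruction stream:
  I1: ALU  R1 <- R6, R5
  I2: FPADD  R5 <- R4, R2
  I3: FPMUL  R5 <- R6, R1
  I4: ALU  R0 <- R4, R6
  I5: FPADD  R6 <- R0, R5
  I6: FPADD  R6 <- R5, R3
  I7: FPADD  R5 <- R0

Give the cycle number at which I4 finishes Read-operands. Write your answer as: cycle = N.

[I1] 1/2/3/4
[I2] 2/3/6/7
[I3] 8/9/14/15  (WAW R5: wait I2 write@7)
[I4] 9/10/11/12
[I5] 10/16/19/20  (RAW R5: wait I3 write@15)
[I6] 21/22/25/26  (struct: FPADD busy until I5 writes@20)
[I7] 27/28/31/32  (struct: FPADD busy until I6 writes@26)

cycle = 10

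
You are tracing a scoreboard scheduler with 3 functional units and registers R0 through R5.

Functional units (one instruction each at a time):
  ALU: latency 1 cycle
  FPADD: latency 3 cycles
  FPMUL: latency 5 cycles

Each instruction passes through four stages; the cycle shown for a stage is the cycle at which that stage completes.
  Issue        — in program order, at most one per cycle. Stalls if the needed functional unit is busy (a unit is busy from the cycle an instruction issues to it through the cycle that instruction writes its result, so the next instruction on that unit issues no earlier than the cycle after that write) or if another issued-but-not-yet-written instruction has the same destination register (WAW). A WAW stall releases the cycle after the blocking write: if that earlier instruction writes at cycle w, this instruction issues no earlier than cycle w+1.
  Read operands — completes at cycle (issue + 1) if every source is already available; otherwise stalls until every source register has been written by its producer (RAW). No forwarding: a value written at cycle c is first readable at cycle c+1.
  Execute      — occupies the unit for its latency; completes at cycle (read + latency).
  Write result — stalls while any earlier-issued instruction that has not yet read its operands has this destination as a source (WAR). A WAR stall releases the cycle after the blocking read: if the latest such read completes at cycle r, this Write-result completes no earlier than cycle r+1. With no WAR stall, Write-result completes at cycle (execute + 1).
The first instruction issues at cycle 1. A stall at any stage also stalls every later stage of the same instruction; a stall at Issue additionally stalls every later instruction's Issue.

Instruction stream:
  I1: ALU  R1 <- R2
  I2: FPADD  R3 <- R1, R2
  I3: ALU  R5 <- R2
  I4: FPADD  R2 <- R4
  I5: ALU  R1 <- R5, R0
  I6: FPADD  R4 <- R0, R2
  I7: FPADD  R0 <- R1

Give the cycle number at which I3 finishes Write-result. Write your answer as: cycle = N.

[1] I1 issues→ALU
[2] I1 reads; I2 issues→FPADD
[3] I1 exec-done
[4] I1 writes R1
[5] I2 reads; I3 issues→ALU
[6] I3 reads
[7] I3 exec-done
[8] I2 exec-done; I3 writes R5
[9] I2 writes R3
[10] I4 issues→FPADD
[11] I4 reads; I5 issues→ALU
[12] I5 reads
[13] I5 exec-done
[14] I4 exec-done; I5 writes R1
[15] I4 writes R2
[16] I6 issues→FPADD
[17] I6 reads
[20] I6 exec-done
[21] I6 writes R4
[22] I7 issues→FPADD
[23] I7 reads
[26] I7 exec-done
[27] I7 writes R0

cycle = 8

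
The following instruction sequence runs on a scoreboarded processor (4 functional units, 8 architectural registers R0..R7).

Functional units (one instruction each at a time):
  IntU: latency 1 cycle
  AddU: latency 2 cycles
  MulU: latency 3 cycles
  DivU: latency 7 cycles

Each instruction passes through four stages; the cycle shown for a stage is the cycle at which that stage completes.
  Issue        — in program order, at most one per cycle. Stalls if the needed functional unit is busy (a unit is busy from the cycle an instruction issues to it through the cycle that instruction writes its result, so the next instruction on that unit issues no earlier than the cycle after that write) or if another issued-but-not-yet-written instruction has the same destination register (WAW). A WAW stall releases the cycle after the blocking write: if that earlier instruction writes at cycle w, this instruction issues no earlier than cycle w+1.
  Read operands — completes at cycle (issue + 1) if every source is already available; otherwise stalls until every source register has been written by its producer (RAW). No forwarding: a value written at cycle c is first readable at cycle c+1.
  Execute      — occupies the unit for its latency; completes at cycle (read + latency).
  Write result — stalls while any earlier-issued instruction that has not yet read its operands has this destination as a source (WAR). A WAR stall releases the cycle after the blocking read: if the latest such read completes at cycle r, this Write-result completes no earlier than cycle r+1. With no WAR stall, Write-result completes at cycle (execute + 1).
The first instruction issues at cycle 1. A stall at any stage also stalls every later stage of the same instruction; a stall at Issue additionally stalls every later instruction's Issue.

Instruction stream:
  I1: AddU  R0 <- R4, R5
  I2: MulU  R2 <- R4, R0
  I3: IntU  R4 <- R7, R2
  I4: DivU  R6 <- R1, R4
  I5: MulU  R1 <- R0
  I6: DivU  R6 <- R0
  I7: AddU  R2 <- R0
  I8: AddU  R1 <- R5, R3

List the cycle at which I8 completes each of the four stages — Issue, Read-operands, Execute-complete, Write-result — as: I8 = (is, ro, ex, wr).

1) issue 1, read 2, done 4, write 5
2) issue 2, read 6, done 9, write 10  <RAW R0: wait I1 write@5>
3) issue 3, read 11, done 12, write 13  <RAW R2: wait I2 write@10>
4) issue 4, read 14, done 21, write 22  <RAW R4: wait I3 write@13>
5) issue 11, read 12, done 15, write 16  <struct: MulU busy until I2 writes@10>
6) issue 23, read 24, done 31, write 32  <struct: DivU busy until I4 writes@22>
7) issue 24, read 25, done 27, write 28
8) issue 29, read 30, done 32, write 33  <struct: AddU busy until I7 writes@28>

I8 = (29, 30, 32, 33)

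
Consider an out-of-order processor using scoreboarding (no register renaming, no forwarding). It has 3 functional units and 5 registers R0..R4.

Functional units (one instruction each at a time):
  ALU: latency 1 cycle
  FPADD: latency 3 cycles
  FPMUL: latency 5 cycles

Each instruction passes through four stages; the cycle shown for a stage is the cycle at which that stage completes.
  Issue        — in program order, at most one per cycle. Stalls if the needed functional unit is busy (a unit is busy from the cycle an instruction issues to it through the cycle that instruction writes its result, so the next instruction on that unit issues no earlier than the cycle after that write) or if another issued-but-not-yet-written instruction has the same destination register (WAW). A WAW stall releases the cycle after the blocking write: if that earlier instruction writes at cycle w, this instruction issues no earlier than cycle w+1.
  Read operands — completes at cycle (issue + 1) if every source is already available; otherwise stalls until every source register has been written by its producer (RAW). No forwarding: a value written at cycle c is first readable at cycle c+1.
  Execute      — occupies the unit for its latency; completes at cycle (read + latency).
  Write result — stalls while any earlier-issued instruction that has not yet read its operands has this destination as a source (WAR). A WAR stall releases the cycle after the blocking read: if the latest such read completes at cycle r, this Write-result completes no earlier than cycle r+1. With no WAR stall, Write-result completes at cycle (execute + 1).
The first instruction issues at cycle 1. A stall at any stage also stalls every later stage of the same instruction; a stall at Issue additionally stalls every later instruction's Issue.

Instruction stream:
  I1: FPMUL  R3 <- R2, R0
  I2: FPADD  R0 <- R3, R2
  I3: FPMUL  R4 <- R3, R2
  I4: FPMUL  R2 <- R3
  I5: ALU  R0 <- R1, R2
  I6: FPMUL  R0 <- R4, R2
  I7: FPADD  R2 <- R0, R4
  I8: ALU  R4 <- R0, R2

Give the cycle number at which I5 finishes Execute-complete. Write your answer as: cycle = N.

cycle = 26

cycle 1: I1→FPMUL
cycle 2: I1 RO | I2→FPADD
cycle 7: I1 EX
cycle 8: I1 WR R3
cycle 9: I2 RO | I3→FPMUL
cycle 10: I3 RO
cycle 12: I2 EX
cycle 13: I2 WR R0
cycle 15: I3 EX
cycle 16: I3 WR R4
cycle 17: I4→FPMUL
cycle 18: I4 RO | I5→ALU
cycle 23: I4 EX
cycle 24: I4 WR R2
cycle 25: I5 RO
cycle 26: I5 EX
cycle 27: I5 WR R0
cycle 28: I6→FPMUL
cycle 29: I6 RO | I7→FPADD
cycle 30: I8→ALU
cycle 34: I6 EX
cycle 35: I6 WR R0
cycle 36: I7 RO
cycle 39: I7 EX
cycle 40: I7 WR R2
cycle 41: I8 RO
cycle 42: I8 EX
cycle 43: I8 WR R4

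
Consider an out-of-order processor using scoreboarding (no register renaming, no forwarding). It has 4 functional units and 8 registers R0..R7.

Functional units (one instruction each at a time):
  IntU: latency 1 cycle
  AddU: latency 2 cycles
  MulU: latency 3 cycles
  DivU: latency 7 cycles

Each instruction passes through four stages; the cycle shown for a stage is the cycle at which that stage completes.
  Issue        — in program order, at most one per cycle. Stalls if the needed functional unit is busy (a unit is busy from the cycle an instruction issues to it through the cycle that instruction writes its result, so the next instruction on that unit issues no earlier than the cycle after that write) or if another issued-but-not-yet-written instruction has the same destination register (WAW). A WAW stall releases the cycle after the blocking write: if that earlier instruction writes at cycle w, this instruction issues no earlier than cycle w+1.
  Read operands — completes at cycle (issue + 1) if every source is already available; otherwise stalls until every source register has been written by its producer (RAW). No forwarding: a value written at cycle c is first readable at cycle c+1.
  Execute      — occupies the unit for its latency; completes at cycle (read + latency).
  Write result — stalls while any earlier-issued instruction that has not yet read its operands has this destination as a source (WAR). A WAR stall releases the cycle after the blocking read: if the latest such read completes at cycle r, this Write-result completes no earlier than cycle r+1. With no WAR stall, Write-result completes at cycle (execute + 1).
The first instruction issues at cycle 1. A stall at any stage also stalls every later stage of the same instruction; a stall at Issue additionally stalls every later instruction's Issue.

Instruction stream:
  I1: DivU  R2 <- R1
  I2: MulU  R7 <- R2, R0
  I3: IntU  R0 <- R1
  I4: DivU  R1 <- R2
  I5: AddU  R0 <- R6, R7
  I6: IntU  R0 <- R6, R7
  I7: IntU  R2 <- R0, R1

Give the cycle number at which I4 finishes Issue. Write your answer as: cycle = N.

I1: IS=1 RO=2 EX=9 WR=10
I2: IS=2 RO=11 EX=14 WR=15  [RAW R2: wait I1 write@10]
I3: IS=3 RO=4 EX=5 WR=12  [WAR R0: wait I2 read@11]
I4: IS=11 RO=12 EX=19 WR=20  [struct: DivU busy until I1 writes@10]
I5: IS=13 RO=16 EX=18 WR=19  [WAW R0: wait I3 write@12; RAW R7: wait I2 write@15]
I6: IS=20 RO=21 EX=22 WR=23  [WAW R0: wait I5 write@19]
I7: IS=24 RO=25 EX=26 WR=27  [struct: IntU busy until I6 writes@23]

cycle = 11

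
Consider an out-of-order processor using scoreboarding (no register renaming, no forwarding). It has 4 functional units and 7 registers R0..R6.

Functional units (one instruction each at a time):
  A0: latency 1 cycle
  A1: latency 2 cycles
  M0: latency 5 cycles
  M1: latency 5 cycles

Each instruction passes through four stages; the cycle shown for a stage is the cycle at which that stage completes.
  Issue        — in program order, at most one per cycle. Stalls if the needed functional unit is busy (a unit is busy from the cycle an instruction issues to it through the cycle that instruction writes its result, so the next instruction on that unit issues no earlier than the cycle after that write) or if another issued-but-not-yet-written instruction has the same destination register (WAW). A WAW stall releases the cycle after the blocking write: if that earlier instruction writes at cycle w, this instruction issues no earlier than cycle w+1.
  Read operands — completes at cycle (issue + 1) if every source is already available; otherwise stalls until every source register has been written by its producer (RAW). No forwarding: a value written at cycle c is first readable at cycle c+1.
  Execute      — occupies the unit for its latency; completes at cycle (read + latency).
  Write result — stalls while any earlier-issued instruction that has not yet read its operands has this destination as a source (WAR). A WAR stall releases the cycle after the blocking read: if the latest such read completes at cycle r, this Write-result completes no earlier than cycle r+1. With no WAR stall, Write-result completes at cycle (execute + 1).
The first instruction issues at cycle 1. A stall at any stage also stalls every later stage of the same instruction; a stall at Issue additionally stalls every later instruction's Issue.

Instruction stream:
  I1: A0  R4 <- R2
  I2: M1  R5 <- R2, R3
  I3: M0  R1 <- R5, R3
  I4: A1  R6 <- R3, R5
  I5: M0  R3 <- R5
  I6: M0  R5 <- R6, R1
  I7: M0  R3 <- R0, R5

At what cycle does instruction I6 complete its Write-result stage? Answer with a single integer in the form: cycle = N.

cycle = 32

I1 -> (1, 2, 3, 4)
I2 -> (2, 3, 8, 9)
I3 -> (3, 10, 15, 16)  // RAW R5: wait I2 write@9
I4 -> (4, 10, 12, 13)  // RAW R5: wait I2 write@9
I5 -> (17, 18, 23, 24)  // struct: M0 busy until I3 writes@16
I6 -> (25, 26, 31, 32)  // struct: M0 busy until I5 writes@24
I7 -> (33, 34, 39, 40)  // struct: M0 busy until I6 writes@32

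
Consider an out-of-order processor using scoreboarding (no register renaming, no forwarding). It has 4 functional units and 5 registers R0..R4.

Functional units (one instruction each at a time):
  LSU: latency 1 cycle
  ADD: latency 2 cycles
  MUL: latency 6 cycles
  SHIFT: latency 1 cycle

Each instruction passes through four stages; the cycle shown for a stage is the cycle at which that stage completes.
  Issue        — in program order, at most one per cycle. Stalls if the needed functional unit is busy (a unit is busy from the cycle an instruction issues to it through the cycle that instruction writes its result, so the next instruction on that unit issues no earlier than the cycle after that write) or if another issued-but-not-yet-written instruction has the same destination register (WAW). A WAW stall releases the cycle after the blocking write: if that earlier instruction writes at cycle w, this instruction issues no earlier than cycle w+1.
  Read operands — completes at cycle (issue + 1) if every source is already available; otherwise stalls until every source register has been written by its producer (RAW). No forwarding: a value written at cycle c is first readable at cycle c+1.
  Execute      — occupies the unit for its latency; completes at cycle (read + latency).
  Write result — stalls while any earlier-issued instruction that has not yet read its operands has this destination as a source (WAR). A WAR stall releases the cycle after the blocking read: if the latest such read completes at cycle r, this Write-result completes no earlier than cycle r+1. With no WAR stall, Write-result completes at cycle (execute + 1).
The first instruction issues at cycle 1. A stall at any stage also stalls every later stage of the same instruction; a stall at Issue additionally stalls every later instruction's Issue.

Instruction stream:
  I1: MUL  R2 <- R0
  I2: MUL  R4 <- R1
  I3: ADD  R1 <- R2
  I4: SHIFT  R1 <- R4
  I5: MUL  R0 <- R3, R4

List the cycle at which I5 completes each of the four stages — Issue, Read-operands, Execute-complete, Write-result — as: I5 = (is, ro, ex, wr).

I1  is:1  ro:2  ex:8  wr:9
I2  is:10  ro:11  ex:17  wr:18  — struct: MUL busy until I1 writes@9
I3  is:11  ro:12  ex:14  wr:15
I4  is:16  ro:19  ex:20  wr:21  — WAW R1: wait I3 write@15, RAW R4: wait I2 write@18
I5  is:19  ro:20  ex:26  wr:27  — struct: MUL busy until I2 writes@18

I5 = (19, 20, 26, 27)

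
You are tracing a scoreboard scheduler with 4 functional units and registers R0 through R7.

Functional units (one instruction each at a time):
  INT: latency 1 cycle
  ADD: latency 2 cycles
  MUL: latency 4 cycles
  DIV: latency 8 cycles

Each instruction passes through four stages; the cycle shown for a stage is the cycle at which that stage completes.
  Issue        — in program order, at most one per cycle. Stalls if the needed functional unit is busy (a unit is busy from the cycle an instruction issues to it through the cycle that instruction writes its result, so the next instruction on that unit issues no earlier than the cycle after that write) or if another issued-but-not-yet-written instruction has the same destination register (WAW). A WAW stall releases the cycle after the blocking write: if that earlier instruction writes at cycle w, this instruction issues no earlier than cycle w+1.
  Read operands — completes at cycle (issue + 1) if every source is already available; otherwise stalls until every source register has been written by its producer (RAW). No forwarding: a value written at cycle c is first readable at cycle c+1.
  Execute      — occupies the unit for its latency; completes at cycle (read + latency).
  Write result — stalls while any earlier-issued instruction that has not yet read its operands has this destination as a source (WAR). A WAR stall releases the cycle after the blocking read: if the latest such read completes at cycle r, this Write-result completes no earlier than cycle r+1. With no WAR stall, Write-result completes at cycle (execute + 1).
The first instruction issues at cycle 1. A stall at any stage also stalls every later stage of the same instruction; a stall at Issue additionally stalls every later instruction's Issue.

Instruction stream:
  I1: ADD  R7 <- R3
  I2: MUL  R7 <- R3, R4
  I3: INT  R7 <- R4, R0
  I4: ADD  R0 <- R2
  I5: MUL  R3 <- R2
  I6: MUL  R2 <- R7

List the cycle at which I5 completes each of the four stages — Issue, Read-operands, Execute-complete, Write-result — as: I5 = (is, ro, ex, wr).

I5 = (15, 16, 20, 21)

cycle 1: I1 issues→ADD
cycle 2: I1 reads
cycle 4: I1 exec-done
cycle 5: I1 writes R7
cycle 6: I2 issues→MUL
cycle 7: I2 reads
cycle 11: I2 exec-done
cycle 12: I2 writes R7
cycle 13: I3 issues→INT
cycle 14: I3 reads; I4 issues→ADD
cycle 15: I3 exec-done; I4 reads; I5 issues→MUL
cycle 16: I3 writes R7; I5 reads
cycle 17: I4 exec-done
cycle 18: I4 writes R0
cycle 20: I5 exec-done
cycle 21: I5 writes R3
cycle 22: I6 issues→MUL
cycle 23: I6 reads
cycle 27: I6 exec-done
cycle 28: I6 writes R2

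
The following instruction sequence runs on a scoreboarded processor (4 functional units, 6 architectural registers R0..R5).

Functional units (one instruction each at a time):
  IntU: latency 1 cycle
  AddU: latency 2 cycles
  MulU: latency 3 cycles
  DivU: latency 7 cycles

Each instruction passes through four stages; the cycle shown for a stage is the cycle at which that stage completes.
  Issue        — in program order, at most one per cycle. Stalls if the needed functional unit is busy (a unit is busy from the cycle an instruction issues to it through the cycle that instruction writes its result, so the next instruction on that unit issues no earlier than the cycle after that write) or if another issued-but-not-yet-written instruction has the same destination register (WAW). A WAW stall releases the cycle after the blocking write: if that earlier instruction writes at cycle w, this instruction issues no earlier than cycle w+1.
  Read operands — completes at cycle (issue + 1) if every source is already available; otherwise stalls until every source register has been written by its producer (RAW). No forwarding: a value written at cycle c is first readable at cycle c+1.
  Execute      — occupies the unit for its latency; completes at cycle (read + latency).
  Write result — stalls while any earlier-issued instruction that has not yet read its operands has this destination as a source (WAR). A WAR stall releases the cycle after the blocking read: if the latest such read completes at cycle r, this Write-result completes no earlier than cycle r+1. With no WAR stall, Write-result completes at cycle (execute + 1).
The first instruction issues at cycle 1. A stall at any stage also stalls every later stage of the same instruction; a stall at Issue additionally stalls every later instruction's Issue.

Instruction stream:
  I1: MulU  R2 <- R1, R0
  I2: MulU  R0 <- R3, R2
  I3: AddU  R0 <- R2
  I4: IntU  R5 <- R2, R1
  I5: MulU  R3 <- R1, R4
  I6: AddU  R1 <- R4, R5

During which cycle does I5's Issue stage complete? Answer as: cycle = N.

cycle = 15

c1: issue I1 (MulU)
c2: I1 read-ops
c5: I1 finished on MulU
c6: I1→R2
c7: issue I2 (MulU)
c8: I2 read-ops
c11: I2 finished on MulU
c12: I2→R0
c13: issue I3 (AddU)
c14: I3 read-ops, issue I4 (IntU)
c15: I4 read-ops, issue I5 (MulU)
c16: I3 finished on AddU, I4 finished on IntU, I5 read-ops
c17: I3→R0, I4→R5
c18: issue I6 (AddU)
c19: I5 finished on MulU, I6 read-ops
c20: I5→R3
c21: I6 finished on AddU
c22: I6→R1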